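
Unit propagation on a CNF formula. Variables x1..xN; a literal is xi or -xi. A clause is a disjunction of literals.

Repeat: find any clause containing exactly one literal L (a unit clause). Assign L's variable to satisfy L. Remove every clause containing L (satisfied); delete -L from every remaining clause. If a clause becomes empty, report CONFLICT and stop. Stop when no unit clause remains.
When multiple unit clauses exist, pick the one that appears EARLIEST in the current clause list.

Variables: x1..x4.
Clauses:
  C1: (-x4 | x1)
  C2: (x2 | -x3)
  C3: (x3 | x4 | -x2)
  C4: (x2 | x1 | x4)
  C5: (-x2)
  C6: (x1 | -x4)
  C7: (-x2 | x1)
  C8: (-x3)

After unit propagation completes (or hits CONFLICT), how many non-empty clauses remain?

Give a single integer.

unit clause [-2] forces x2=F; simplify:
  drop 2 from [2, -3] -> [-3]
  drop 2 from [2, 1, 4] -> [1, 4]
  satisfied 3 clause(s); 5 remain; assigned so far: [2]
unit clause [-3] forces x3=F; simplify:
  satisfied 2 clause(s); 3 remain; assigned so far: [2, 3]

Answer: 3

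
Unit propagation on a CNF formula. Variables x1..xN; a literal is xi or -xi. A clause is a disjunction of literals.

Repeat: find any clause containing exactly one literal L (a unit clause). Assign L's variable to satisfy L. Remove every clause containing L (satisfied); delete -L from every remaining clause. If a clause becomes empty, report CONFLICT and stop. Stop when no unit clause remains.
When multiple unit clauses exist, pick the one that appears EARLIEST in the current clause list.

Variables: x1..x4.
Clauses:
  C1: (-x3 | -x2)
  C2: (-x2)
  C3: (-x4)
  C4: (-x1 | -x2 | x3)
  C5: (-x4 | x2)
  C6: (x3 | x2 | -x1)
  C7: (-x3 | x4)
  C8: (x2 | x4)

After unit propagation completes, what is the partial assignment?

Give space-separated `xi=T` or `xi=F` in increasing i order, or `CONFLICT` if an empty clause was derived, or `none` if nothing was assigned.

unit clause [-2] forces x2=F; simplify:
  drop 2 from [-4, 2] -> [-4]
  drop 2 from [3, 2, -1] -> [3, -1]
  drop 2 from [2, 4] -> [4]
  satisfied 3 clause(s); 5 remain; assigned so far: [2]
unit clause [-4] forces x4=F; simplify:
  drop 4 from [-3, 4] -> [-3]
  drop 4 from [4] -> [] (empty!)
  satisfied 2 clause(s); 3 remain; assigned so far: [2, 4]
CONFLICT (empty clause)

Answer: CONFLICT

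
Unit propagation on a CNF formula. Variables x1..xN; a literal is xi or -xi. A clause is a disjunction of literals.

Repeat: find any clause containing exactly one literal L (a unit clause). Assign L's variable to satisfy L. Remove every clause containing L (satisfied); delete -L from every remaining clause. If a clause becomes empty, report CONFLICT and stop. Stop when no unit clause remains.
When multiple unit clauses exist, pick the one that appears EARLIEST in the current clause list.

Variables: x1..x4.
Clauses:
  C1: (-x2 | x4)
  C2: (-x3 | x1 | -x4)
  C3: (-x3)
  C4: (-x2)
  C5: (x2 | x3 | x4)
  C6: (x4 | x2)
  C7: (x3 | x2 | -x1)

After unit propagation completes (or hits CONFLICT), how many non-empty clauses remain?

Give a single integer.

Answer: 0

Derivation:
unit clause [-3] forces x3=F; simplify:
  drop 3 from [2, 3, 4] -> [2, 4]
  drop 3 from [3, 2, -1] -> [2, -1]
  satisfied 2 clause(s); 5 remain; assigned so far: [3]
unit clause [-2] forces x2=F; simplify:
  drop 2 from [2, 4] -> [4]
  drop 2 from [4, 2] -> [4]
  drop 2 from [2, -1] -> [-1]
  satisfied 2 clause(s); 3 remain; assigned so far: [2, 3]
unit clause [4] forces x4=T; simplify:
  satisfied 2 clause(s); 1 remain; assigned so far: [2, 3, 4]
unit clause [-1] forces x1=F; simplify:
  satisfied 1 clause(s); 0 remain; assigned so far: [1, 2, 3, 4]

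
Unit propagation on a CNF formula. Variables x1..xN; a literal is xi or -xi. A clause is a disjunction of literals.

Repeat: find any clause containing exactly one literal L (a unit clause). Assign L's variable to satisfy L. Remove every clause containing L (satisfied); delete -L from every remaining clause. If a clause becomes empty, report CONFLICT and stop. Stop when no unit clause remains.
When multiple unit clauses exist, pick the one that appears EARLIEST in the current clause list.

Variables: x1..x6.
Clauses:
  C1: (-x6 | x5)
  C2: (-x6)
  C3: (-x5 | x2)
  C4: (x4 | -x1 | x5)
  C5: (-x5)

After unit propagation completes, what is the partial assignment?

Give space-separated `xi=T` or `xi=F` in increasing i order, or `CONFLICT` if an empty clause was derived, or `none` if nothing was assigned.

unit clause [-6] forces x6=F; simplify:
  satisfied 2 clause(s); 3 remain; assigned so far: [6]
unit clause [-5] forces x5=F; simplify:
  drop 5 from [4, -1, 5] -> [4, -1]
  satisfied 2 clause(s); 1 remain; assigned so far: [5, 6]

Answer: x5=F x6=F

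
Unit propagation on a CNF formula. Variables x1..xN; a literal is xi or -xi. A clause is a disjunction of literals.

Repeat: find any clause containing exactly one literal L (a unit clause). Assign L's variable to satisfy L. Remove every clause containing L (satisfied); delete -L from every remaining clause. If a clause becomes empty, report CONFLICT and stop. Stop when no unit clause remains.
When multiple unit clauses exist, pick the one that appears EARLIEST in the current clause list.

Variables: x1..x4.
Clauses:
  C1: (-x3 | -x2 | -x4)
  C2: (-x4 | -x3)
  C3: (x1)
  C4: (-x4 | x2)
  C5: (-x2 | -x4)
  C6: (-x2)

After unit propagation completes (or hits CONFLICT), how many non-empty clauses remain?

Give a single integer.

unit clause [1] forces x1=T; simplify:
  satisfied 1 clause(s); 5 remain; assigned so far: [1]
unit clause [-2] forces x2=F; simplify:
  drop 2 from [-4, 2] -> [-4]
  satisfied 3 clause(s); 2 remain; assigned so far: [1, 2]
unit clause [-4] forces x4=F; simplify:
  satisfied 2 clause(s); 0 remain; assigned so far: [1, 2, 4]

Answer: 0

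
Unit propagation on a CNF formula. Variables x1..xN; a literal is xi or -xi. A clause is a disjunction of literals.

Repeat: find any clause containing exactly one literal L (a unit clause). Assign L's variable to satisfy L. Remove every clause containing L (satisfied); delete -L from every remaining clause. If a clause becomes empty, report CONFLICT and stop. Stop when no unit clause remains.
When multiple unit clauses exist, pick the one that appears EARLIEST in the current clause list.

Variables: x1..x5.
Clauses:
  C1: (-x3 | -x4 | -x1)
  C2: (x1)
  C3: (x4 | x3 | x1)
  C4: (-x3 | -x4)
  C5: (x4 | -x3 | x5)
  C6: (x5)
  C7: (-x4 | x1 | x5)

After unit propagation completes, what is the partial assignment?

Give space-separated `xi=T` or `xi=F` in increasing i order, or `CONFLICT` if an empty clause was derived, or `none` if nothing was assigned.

unit clause [1] forces x1=T; simplify:
  drop -1 from [-3, -4, -1] -> [-3, -4]
  satisfied 3 clause(s); 4 remain; assigned so far: [1]
unit clause [5] forces x5=T; simplify:
  satisfied 2 clause(s); 2 remain; assigned so far: [1, 5]

Answer: x1=T x5=T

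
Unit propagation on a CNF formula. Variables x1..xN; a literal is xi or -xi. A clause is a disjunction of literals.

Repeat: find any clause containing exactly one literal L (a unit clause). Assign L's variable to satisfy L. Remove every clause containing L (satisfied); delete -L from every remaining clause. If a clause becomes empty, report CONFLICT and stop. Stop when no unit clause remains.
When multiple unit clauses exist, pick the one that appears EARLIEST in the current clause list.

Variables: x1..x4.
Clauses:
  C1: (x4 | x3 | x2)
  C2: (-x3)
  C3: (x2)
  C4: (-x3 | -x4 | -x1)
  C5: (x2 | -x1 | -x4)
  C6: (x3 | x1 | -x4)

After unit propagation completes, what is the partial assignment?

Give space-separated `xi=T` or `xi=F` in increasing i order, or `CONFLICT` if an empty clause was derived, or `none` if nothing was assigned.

unit clause [-3] forces x3=F; simplify:
  drop 3 from [4, 3, 2] -> [4, 2]
  drop 3 from [3, 1, -4] -> [1, -4]
  satisfied 2 clause(s); 4 remain; assigned so far: [3]
unit clause [2] forces x2=T; simplify:
  satisfied 3 clause(s); 1 remain; assigned so far: [2, 3]

Answer: x2=T x3=F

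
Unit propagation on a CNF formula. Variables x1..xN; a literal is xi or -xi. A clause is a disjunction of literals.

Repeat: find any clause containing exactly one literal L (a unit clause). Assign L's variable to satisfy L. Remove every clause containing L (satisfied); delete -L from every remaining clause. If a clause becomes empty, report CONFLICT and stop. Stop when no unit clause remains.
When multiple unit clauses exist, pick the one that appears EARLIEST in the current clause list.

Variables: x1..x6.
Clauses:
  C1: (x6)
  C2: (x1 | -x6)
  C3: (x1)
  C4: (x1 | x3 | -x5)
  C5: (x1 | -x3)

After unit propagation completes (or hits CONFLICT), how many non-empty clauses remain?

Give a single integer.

Answer: 0

Derivation:
unit clause [6] forces x6=T; simplify:
  drop -6 from [1, -6] -> [1]
  satisfied 1 clause(s); 4 remain; assigned so far: [6]
unit clause [1] forces x1=T; simplify:
  satisfied 4 clause(s); 0 remain; assigned so far: [1, 6]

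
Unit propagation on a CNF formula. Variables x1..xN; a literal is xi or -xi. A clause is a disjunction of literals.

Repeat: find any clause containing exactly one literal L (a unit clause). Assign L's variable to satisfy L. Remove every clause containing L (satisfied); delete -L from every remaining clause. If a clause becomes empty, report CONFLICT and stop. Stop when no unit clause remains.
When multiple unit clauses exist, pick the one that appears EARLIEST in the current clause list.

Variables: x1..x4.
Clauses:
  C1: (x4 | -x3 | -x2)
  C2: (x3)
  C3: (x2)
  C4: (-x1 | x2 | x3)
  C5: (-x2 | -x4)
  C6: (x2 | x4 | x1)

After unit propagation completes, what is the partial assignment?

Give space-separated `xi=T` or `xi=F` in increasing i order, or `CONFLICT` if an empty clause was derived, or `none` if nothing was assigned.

Answer: CONFLICT

Derivation:
unit clause [3] forces x3=T; simplify:
  drop -3 from [4, -3, -2] -> [4, -2]
  satisfied 2 clause(s); 4 remain; assigned so far: [3]
unit clause [2] forces x2=T; simplify:
  drop -2 from [4, -2] -> [4]
  drop -2 from [-2, -4] -> [-4]
  satisfied 2 clause(s); 2 remain; assigned so far: [2, 3]
unit clause [4] forces x4=T; simplify:
  drop -4 from [-4] -> [] (empty!)
  satisfied 1 clause(s); 1 remain; assigned so far: [2, 3, 4]
CONFLICT (empty clause)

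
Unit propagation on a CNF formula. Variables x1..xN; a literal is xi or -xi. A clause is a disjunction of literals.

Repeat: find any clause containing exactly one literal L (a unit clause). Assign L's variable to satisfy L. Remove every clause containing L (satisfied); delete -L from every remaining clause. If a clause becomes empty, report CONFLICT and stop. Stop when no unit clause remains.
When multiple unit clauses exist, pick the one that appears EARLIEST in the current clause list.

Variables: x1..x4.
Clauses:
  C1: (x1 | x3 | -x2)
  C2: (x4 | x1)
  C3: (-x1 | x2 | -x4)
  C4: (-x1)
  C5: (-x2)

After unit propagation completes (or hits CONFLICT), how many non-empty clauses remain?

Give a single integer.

Answer: 0

Derivation:
unit clause [-1] forces x1=F; simplify:
  drop 1 from [1, 3, -2] -> [3, -2]
  drop 1 from [4, 1] -> [4]
  satisfied 2 clause(s); 3 remain; assigned so far: [1]
unit clause [4] forces x4=T; simplify:
  satisfied 1 clause(s); 2 remain; assigned so far: [1, 4]
unit clause [-2] forces x2=F; simplify:
  satisfied 2 clause(s); 0 remain; assigned so far: [1, 2, 4]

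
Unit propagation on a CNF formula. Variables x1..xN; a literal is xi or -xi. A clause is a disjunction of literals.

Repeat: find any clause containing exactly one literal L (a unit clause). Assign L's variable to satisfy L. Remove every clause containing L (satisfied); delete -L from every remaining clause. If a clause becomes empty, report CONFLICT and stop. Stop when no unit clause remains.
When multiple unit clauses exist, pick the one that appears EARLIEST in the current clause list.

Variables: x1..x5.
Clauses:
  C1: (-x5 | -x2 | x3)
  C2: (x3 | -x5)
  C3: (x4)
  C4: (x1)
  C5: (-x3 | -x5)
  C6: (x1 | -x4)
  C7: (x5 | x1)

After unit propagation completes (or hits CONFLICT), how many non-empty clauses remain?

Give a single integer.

Answer: 3

Derivation:
unit clause [4] forces x4=T; simplify:
  drop -4 from [1, -4] -> [1]
  satisfied 1 clause(s); 6 remain; assigned so far: [4]
unit clause [1] forces x1=T; simplify:
  satisfied 3 clause(s); 3 remain; assigned so far: [1, 4]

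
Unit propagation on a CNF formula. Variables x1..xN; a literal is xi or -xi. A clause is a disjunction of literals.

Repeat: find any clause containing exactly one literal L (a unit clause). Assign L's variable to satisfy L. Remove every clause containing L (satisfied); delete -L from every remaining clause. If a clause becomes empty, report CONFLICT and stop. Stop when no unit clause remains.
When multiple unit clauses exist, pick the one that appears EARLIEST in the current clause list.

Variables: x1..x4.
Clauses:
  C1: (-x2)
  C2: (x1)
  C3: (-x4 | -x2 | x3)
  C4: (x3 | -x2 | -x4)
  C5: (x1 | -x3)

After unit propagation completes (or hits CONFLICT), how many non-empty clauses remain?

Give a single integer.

Answer: 0

Derivation:
unit clause [-2] forces x2=F; simplify:
  satisfied 3 clause(s); 2 remain; assigned so far: [2]
unit clause [1] forces x1=T; simplify:
  satisfied 2 clause(s); 0 remain; assigned so far: [1, 2]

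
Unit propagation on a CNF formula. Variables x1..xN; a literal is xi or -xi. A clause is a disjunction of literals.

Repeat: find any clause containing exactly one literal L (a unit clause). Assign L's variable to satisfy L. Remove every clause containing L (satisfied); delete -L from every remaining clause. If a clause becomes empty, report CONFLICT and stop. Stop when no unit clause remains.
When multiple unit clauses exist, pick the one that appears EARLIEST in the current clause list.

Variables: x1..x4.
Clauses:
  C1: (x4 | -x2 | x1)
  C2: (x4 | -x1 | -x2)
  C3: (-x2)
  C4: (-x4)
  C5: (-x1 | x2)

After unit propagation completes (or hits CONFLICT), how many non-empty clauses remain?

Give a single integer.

Answer: 0

Derivation:
unit clause [-2] forces x2=F; simplify:
  drop 2 from [-1, 2] -> [-1]
  satisfied 3 clause(s); 2 remain; assigned so far: [2]
unit clause [-4] forces x4=F; simplify:
  satisfied 1 clause(s); 1 remain; assigned so far: [2, 4]
unit clause [-1] forces x1=F; simplify:
  satisfied 1 clause(s); 0 remain; assigned so far: [1, 2, 4]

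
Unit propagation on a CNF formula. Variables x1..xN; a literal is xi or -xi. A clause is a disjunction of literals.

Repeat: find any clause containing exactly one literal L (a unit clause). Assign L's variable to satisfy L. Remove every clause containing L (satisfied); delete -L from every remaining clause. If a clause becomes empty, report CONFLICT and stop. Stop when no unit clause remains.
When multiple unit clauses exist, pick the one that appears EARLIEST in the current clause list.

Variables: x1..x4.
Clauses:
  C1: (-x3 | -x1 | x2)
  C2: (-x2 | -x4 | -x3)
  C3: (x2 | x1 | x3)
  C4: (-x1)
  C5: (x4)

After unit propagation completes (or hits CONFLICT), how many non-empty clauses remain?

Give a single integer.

Answer: 2

Derivation:
unit clause [-1] forces x1=F; simplify:
  drop 1 from [2, 1, 3] -> [2, 3]
  satisfied 2 clause(s); 3 remain; assigned so far: [1]
unit clause [4] forces x4=T; simplify:
  drop -4 from [-2, -4, -3] -> [-2, -3]
  satisfied 1 clause(s); 2 remain; assigned so far: [1, 4]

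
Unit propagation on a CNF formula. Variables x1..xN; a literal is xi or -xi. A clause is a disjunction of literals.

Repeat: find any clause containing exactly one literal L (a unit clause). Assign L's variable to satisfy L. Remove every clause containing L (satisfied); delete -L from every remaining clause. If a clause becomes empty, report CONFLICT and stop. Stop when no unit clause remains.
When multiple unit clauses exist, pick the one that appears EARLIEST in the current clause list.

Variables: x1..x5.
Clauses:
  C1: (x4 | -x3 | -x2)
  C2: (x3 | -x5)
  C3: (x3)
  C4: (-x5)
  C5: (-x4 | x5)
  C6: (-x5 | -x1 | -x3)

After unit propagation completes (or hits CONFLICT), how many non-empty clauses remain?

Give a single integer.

unit clause [3] forces x3=T; simplify:
  drop -3 from [4, -3, -2] -> [4, -2]
  drop -3 from [-5, -1, -3] -> [-5, -1]
  satisfied 2 clause(s); 4 remain; assigned so far: [3]
unit clause [-5] forces x5=F; simplify:
  drop 5 from [-4, 5] -> [-4]
  satisfied 2 clause(s); 2 remain; assigned so far: [3, 5]
unit clause [-4] forces x4=F; simplify:
  drop 4 from [4, -2] -> [-2]
  satisfied 1 clause(s); 1 remain; assigned so far: [3, 4, 5]
unit clause [-2] forces x2=F; simplify:
  satisfied 1 clause(s); 0 remain; assigned so far: [2, 3, 4, 5]

Answer: 0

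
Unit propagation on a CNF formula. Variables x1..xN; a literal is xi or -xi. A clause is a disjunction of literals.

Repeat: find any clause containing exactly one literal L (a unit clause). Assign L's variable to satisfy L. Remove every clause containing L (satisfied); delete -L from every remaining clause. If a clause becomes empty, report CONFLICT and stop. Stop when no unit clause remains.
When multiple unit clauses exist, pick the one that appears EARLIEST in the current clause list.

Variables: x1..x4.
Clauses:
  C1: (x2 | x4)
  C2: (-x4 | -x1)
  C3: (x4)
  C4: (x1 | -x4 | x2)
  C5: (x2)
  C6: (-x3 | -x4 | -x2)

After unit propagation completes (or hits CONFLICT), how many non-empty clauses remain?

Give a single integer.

Answer: 0

Derivation:
unit clause [4] forces x4=T; simplify:
  drop -4 from [-4, -1] -> [-1]
  drop -4 from [1, -4, 2] -> [1, 2]
  drop -4 from [-3, -4, -2] -> [-3, -2]
  satisfied 2 clause(s); 4 remain; assigned so far: [4]
unit clause [-1] forces x1=F; simplify:
  drop 1 from [1, 2] -> [2]
  satisfied 1 clause(s); 3 remain; assigned so far: [1, 4]
unit clause [2] forces x2=T; simplify:
  drop -2 from [-3, -2] -> [-3]
  satisfied 2 clause(s); 1 remain; assigned so far: [1, 2, 4]
unit clause [-3] forces x3=F; simplify:
  satisfied 1 clause(s); 0 remain; assigned so far: [1, 2, 3, 4]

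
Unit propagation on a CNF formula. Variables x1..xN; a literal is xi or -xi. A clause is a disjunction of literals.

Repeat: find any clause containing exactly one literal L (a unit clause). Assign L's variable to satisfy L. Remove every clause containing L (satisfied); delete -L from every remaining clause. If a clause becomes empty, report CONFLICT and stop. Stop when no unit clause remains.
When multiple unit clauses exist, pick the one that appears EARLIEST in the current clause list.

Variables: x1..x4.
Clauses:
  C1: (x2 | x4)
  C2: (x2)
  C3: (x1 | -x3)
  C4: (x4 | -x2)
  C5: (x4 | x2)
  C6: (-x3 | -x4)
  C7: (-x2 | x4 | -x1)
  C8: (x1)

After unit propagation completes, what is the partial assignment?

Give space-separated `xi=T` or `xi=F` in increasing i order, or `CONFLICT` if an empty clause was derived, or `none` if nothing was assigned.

unit clause [2] forces x2=T; simplify:
  drop -2 from [4, -2] -> [4]
  drop -2 from [-2, 4, -1] -> [4, -1]
  satisfied 3 clause(s); 5 remain; assigned so far: [2]
unit clause [4] forces x4=T; simplify:
  drop -4 from [-3, -4] -> [-3]
  satisfied 2 clause(s); 3 remain; assigned so far: [2, 4]
unit clause [-3] forces x3=F; simplify:
  satisfied 2 clause(s); 1 remain; assigned so far: [2, 3, 4]
unit clause [1] forces x1=T; simplify:
  satisfied 1 clause(s); 0 remain; assigned so far: [1, 2, 3, 4]

Answer: x1=T x2=T x3=F x4=T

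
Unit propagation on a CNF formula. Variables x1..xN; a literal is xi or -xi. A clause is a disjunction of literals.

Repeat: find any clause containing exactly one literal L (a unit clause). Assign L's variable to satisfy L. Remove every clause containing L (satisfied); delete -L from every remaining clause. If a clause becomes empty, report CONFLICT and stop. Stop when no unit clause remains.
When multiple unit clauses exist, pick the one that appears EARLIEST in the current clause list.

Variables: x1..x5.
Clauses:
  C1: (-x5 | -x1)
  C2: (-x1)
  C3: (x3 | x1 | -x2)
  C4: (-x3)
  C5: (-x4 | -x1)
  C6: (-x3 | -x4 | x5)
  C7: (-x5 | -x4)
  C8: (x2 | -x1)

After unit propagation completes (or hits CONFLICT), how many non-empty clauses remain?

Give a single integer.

unit clause [-1] forces x1=F; simplify:
  drop 1 from [3, 1, -2] -> [3, -2]
  satisfied 4 clause(s); 4 remain; assigned so far: [1]
unit clause [-3] forces x3=F; simplify:
  drop 3 from [3, -2] -> [-2]
  satisfied 2 clause(s); 2 remain; assigned so far: [1, 3]
unit clause [-2] forces x2=F; simplify:
  satisfied 1 clause(s); 1 remain; assigned so far: [1, 2, 3]

Answer: 1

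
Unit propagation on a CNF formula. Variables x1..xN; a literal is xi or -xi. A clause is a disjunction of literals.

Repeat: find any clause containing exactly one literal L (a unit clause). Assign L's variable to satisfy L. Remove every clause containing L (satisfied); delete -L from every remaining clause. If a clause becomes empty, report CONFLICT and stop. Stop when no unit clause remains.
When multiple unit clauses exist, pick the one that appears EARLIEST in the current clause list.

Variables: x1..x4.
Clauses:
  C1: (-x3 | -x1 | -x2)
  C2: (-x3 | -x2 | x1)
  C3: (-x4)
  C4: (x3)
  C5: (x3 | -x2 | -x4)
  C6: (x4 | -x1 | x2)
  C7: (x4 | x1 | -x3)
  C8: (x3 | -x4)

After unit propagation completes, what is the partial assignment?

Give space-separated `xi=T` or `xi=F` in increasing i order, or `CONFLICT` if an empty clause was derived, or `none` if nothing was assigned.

Answer: CONFLICT

Derivation:
unit clause [-4] forces x4=F; simplify:
  drop 4 from [4, -1, 2] -> [-1, 2]
  drop 4 from [4, 1, -3] -> [1, -3]
  satisfied 3 clause(s); 5 remain; assigned so far: [4]
unit clause [3] forces x3=T; simplify:
  drop -3 from [-3, -1, -2] -> [-1, -2]
  drop -3 from [-3, -2, 1] -> [-2, 1]
  drop -3 from [1, -3] -> [1]
  satisfied 1 clause(s); 4 remain; assigned so far: [3, 4]
unit clause [1] forces x1=T; simplify:
  drop -1 from [-1, -2] -> [-2]
  drop -1 from [-1, 2] -> [2]
  satisfied 2 clause(s); 2 remain; assigned so far: [1, 3, 4]
unit clause [-2] forces x2=F; simplify:
  drop 2 from [2] -> [] (empty!)
  satisfied 1 clause(s); 1 remain; assigned so far: [1, 2, 3, 4]
CONFLICT (empty clause)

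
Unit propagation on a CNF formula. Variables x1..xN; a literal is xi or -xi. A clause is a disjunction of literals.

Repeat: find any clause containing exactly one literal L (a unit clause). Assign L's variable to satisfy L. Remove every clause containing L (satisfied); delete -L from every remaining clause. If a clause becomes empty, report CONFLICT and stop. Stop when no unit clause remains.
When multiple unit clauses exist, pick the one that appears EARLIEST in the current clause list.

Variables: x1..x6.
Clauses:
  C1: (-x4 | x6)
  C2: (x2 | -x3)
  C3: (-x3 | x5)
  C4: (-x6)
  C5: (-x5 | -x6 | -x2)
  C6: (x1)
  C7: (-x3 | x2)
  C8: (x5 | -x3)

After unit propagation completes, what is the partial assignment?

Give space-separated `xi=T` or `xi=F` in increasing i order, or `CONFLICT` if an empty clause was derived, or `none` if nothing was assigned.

Answer: x1=T x4=F x6=F

Derivation:
unit clause [-6] forces x6=F; simplify:
  drop 6 from [-4, 6] -> [-4]
  satisfied 2 clause(s); 6 remain; assigned so far: [6]
unit clause [-4] forces x4=F; simplify:
  satisfied 1 clause(s); 5 remain; assigned so far: [4, 6]
unit clause [1] forces x1=T; simplify:
  satisfied 1 clause(s); 4 remain; assigned so far: [1, 4, 6]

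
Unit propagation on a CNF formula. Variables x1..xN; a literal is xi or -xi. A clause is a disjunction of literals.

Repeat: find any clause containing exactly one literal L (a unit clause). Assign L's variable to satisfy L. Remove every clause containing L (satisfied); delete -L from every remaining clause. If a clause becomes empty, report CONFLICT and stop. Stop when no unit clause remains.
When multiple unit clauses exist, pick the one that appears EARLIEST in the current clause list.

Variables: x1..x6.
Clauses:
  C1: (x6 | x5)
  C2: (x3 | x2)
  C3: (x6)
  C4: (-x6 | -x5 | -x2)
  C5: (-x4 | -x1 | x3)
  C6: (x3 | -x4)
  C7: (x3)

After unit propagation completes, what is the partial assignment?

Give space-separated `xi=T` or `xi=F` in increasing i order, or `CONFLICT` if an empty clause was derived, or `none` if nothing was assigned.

unit clause [6] forces x6=T; simplify:
  drop -6 from [-6, -5, -2] -> [-5, -2]
  satisfied 2 clause(s); 5 remain; assigned so far: [6]
unit clause [3] forces x3=T; simplify:
  satisfied 4 clause(s); 1 remain; assigned so far: [3, 6]

Answer: x3=T x6=T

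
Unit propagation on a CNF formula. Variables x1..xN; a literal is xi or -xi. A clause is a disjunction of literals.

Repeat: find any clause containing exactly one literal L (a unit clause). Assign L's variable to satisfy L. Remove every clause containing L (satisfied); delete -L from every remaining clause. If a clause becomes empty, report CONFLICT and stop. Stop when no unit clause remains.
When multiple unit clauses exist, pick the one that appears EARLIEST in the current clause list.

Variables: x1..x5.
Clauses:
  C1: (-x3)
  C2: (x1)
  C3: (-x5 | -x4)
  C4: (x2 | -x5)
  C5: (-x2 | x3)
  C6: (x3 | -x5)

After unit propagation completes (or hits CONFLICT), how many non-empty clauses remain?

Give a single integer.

unit clause [-3] forces x3=F; simplify:
  drop 3 from [-2, 3] -> [-2]
  drop 3 from [3, -5] -> [-5]
  satisfied 1 clause(s); 5 remain; assigned so far: [3]
unit clause [1] forces x1=T; simplify:
  satisfied 1 clause(s); 4 remain; assigned so far: [1, 3]
unit clause [-2] forces x2=F; simplify:
  drop 2 from [2, -5] -> [-5]
  satisfied 1 clause(s); 3 remain; assigned so far: [1, 2, 3]
unit clause [-5] forces x5=F; simplify:
  satisfied 3 clause(s); 0 remain; assigned so far: [1, 2, 3, 5]

Answer: 0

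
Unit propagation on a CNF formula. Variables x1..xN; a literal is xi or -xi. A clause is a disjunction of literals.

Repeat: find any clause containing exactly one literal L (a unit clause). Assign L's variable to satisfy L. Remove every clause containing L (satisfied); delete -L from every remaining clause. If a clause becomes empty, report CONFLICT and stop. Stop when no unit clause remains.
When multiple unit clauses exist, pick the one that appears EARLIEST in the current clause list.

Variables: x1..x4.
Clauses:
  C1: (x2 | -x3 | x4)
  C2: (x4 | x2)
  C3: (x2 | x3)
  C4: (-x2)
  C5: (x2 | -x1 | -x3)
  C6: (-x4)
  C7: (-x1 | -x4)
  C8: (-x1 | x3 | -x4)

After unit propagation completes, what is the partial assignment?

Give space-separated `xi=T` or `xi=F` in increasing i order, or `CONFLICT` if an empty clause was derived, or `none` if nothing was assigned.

Answer: CONFLICT

Derivation:
unit clause [-2] forces x2=F; simplify:
  drop 2 from [2, -3, 4] -> [-3, 4]
  drop 2 from [4, 2] -> [4]
  drop 2 from [2, 3] -> [3]
  drop 2 from [2, -1, -3] -> [-1, -3]
  satisfied 1 clause(s); 7 remain; assigned so far: [2]
unit clause [4] forces x4=T; simplify:
  drop -4 from [-4] -> [] (empty!)
  drop -4 from [-1, -4] -> [-1]
  drop -4 from [-1, 3, -4] -> [-1, 3]
  satisfied 2 clause(s); 5 remain; assigned so far: [2, 4]
CONFLICT (empty clause)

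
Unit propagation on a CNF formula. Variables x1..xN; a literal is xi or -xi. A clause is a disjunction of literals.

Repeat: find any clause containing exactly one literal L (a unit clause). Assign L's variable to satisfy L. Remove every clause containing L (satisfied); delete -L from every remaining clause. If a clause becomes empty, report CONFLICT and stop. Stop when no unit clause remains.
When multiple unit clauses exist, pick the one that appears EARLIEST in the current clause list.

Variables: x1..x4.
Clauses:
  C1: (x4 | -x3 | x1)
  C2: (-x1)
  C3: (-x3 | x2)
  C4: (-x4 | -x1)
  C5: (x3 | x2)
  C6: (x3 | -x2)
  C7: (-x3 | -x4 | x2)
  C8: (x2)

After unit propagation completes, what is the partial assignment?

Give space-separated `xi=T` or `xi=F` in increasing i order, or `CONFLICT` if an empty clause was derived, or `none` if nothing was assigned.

Answer: x1=F x2=T x3=T x4=T

Derivation:
unit clause [-1] forces x1=F; simplify:
  drop 1 from [4, -3, 1] -> [4, -3]
  satisfied 2 clause(s); 6 remain; assigned so far: [1]
unit clause [2] forces x2=T; simplify:
  drop -2 from [3, -2] -> [3]
  satisfied 4 clause(s); 2 remain; assigned so far: [1, 2]
unit clause [3] forces x3=T; simplify:
  drop -3 from [4, -3] -> [4]
  satisfied 1 clause(s); 1 remain; assigned so far: [1, 2, 3]
unit clause [4] forces x4=T; simplify:
  satisfied 1 clause(s); 0 remain; assigned so far: [1, 2, 3, 4]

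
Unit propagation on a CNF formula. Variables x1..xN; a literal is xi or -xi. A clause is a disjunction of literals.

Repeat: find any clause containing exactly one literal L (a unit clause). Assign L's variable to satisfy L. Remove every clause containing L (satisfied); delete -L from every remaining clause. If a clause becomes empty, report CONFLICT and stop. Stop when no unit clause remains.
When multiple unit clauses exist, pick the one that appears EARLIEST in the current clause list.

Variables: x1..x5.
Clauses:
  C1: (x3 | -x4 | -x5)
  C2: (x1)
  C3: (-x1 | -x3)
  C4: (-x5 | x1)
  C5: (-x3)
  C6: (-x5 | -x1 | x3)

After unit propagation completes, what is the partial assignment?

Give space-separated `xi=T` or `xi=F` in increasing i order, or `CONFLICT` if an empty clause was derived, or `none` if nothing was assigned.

unit clause [1] forces x1=T; simplify:
  drop -1 from [-1, -3] -> [-3]
  drop -1 from [-5, -1, 3] -> [-5, 3]
  satisfied 2 clause(s); 4 remain; assigned so far: [1]
unit clause [-3] forces x3=F; simplify:
  drop 3 from [3, -4, -5] -> [-4, -5]
  drop 3 from [-5, 3] -> [-5]
  satisfied 2 clause(s); 2 remain; assigned so far: [1, 3]
unit clause [-5] forces x5=F; simplify:
  satisfied 2 clause(s); 0 remain; assigned so far: [1, 3, 5]

Answer: x1=T x3=F x5=F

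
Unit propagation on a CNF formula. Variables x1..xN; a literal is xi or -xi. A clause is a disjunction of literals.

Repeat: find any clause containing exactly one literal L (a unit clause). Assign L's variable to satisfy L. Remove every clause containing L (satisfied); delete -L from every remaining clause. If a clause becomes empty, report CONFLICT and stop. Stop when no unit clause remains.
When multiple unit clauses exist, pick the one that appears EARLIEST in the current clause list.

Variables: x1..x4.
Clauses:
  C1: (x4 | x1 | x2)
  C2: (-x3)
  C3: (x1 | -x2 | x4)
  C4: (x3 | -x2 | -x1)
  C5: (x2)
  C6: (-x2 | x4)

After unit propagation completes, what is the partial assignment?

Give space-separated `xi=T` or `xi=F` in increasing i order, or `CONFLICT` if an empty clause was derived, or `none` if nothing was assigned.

unit clause [-3] forces x3=F; simplify:
  drop 3 from [3, -2, -1] -> [-2, -1]
  satisfied 1 clause(s); 5 remain; assigned so far: [3]
unit clause [2] forces x2=T; simplify:
  drop -2 from [1, -2, 4] -> [1, 4]
  drop -2 from [-2, -1] -> [-1]
  drop -2 from [-2, 4] -> [4]
  satisfied 2 clause(s); 3 remain; assigned so far: [2, 3]
unit clause [-1] forces x1=F; simplify:
  drop 1 from [1, 4] -> [4]
  satisfied 1 clause(s); 2 remain; assigned so far: [1, 2, 3]
unit clause [4] forces x4=T; simplify:
  satisfied 2 clause(s); 0 remain; assigned so far: [1, 2, 3, 4]

Answer: x1=F x2=T x3=F x4=T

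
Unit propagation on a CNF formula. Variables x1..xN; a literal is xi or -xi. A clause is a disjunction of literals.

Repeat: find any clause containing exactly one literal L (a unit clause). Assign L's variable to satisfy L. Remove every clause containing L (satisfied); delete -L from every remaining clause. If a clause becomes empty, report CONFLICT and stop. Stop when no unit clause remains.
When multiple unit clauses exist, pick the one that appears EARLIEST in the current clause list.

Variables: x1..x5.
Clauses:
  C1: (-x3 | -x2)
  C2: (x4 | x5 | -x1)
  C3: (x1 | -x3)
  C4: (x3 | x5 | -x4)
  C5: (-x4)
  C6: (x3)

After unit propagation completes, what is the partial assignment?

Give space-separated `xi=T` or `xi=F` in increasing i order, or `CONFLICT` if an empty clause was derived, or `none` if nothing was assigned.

unit clause [-4] forces x4=F; simplify:
  drop 4 from [4, 5, -1] -> [5, -1]
  satisfied 2 clause(s); 4 remain; assigned so far: [4]
unit clause [3] forces x3=T; simplify:
  drop -3 from [-3, -2] -> [-2]
  drop -3 from [1, -3] -> [1]
  satisfied 1 clause(s); 3 remain; assigned so far: [3, 4]
unit clause [-2] forces x2=F; simplify:
  satisfied 1 clause(s); 2 remain; assigned so far: [2, 3, 4]
unit clause [1] forces x1=T; simplify:
  drop -1 from [5, -1] -> [5]
  satisfied 1 clause(s); 1 remain; assigned so far: [1, 2, 3, 4]
unit clause [5] forces x5=T; simplify:
  satisfied 1 clause(s); 0 remain; assigned so far: [1, 2, 3, 4, 5]

Answer: x1=T x2=F x3=T x4=F x5=T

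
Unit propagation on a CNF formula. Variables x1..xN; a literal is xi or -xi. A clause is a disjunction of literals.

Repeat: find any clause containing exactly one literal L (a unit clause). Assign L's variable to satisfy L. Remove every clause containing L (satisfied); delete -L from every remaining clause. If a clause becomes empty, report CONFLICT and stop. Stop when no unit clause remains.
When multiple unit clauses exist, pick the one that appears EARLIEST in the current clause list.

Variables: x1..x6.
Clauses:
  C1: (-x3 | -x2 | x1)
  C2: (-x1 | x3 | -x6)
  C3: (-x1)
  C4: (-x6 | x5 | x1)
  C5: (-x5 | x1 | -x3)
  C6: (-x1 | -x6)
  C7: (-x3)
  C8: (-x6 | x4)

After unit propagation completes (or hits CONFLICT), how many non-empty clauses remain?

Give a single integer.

Answer: 2

Derivation:
unit clause [-1] forces x1=F; simplify:
  drop 1 from [-3, -2, 1] -> [-3, -2]
  drop 1 from [-6, 5, 1] -> [-6, 5]
  drop 1 from [-5, 1, -3] -> [-5, -3]
  satisfied 3 clause(s); 5 remain; assigned so far: [1]
unit clause [-3] forces x3=F; simplify:
  satisfied 3 clause(s); 2 remain; assigned so far: [1, 3]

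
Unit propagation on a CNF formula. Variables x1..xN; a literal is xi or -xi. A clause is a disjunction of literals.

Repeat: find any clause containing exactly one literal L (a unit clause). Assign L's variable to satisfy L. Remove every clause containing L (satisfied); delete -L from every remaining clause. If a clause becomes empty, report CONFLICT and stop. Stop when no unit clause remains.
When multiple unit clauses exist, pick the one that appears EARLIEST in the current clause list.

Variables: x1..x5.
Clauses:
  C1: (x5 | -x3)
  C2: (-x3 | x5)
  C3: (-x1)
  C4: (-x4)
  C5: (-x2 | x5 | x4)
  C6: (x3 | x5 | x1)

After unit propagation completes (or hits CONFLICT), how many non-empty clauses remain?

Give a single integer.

unit clause [-1] forces x1=F; simplify:
  drop 1 from [3, 5, 1] -> [3, 5]
  satisfied 1 clause(s); 5 remain; assigned so far: [1]
unit clause [-4] forces x4=F; simplify:
  drop 4 from [-2, 5, 4] -> [-2, 5]
  satisfied 1 clause(s); 4 remain; assigned so far: [1, 4]

Answer: 4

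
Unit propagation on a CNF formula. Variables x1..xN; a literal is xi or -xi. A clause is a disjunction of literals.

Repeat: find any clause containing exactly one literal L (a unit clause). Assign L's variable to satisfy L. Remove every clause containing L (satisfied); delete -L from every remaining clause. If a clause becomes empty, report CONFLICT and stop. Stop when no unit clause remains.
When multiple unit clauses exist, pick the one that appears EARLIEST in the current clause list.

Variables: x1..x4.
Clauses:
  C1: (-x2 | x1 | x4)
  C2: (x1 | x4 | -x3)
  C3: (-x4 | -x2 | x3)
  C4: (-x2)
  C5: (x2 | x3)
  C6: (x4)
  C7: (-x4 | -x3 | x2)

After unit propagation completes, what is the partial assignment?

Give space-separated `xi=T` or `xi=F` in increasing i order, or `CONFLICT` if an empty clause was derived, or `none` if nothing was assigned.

unit clause [-2] forces x2=F; simplify:
  drop 2 from [2, 3] -> [3]
  drop 2 from [-4, -3, 2] -> [-4, -3]
  satisfied 3 clause(s); 4 remain; assigned so far: [2]
unit clause [3] forces x3=T; simplify:
  drop -3 from [1, 4, -3] -> [1, 4]
  drop -3 from [-4, -3] -> [-4]
  satisfied 1 clause(s); 3 remain; assigned so far: [2, 3]
unit clause [4] forces x4=T; simplify:
  drop -4 from [-4] -> [] (empty!)
  satisfied 2 clause(s); 1 remain; assigned so far: [2, 3, 4]
CONFLICT (empty clause)

Answer: CONFLICT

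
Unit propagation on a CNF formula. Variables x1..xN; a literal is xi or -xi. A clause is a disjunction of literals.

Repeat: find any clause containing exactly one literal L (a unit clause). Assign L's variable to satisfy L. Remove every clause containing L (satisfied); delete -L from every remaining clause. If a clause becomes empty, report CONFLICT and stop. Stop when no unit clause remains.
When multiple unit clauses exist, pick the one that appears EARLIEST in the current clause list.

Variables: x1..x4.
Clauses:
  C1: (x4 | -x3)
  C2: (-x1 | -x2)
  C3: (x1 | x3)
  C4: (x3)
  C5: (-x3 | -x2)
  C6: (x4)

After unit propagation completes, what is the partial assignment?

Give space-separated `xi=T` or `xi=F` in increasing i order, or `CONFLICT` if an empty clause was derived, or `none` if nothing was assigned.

Answer: x2=F x3=T x4=T

Derivation:
unit clause [3] forces x3=T; simplify:
  drop -3 from [4, -3] -> [4]
  drop -3 from [-3, -2] -> [-2]
  satisfied 2 clause(s); 4 remain; assigned so far: [3]
unit clause [4] forces x4=T; simplify:
  satisfied 2 clause(s); 2 remain; assigned so far: [3, 4]
unit clause [-2] forces x2=F; simplify:
  satisfied 2 clause(s); 0 remain; assigned so far: [2, 3, 4]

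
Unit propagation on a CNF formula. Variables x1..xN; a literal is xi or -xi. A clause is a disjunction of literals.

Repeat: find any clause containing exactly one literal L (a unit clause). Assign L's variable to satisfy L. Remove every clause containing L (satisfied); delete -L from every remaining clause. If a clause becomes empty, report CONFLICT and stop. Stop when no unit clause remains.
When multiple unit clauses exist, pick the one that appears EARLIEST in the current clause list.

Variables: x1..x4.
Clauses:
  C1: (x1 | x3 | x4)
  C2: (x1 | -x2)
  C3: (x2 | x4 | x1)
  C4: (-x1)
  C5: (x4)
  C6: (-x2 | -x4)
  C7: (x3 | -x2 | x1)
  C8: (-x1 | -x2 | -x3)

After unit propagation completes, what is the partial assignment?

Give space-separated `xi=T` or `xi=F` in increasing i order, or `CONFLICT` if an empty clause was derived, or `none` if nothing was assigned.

Answer: x1=F x2=F x4=T

Derivation:
unit clause [-1] forces x1=F; simplify:
  drop 1 from [1, 3, 4] -> [3, 4]
  drop 1 from [1, -2] -> [-2]
  drop 1 from [2, 4, 1] -> [2, 4]
  drop 1 from [3, -2, 1] -> [3, -2]
  satisfied 2 clause(s); 6 remain; assigned so far: [1]
unit clause [-2] forces x2=F; simplify:
  drop 2 from [2, 4] -> [4]
  satisfied 3 clause(s); 3 remain; assigned so far: [1, 2]
unit clause [4] forces x4=T; simplify:
  satisfied 3 clause(s); 0 remain; assigned so far: [1, 2, 4]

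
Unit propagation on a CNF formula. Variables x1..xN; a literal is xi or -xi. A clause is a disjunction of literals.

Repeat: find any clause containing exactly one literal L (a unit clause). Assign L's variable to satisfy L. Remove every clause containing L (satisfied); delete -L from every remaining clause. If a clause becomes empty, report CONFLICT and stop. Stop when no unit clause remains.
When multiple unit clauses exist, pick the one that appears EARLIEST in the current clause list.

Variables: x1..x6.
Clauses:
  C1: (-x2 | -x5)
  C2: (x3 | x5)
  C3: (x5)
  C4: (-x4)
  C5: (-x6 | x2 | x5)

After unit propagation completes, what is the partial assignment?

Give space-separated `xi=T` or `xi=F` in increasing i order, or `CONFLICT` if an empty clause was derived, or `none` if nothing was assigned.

Answer: x2=F x4=F x5=T

Derivation:
unit clause [5] forces x5=T; simplify:
  drop -5 from [-2, -5] -> [-2]
  satisfied 3 clause(s); 2 remain; assigned so far: [5]
unit clause [-2] forces x2=F; simplify:
  satisfied 1 clause(s); 1 remain; assigned so far: [2, 5]
unit clause [-4] forces x4=F; simplify:
  satisfied 1 clause(s); 0 remain; assigned so far: [2, 4, 5]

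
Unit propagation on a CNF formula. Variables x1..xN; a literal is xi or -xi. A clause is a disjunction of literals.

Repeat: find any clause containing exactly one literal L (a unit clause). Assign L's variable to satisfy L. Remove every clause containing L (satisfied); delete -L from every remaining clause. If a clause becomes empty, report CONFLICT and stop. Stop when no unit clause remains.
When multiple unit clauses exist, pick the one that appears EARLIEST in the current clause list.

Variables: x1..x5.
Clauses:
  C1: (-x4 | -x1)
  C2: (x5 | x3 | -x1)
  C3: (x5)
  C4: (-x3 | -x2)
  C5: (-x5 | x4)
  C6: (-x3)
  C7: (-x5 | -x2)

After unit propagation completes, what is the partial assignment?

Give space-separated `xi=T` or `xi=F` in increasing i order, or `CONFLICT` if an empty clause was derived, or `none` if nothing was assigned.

unit clause [5] forces x5=T; simplify:
  drop -5 from [-5, 4] -> [4]
  drop -5 from [-5, -2] -> [-2]
  satisfied 2 clause(s); 5 remain; assigned so far: [5]
unit clause [4] forces x4=T; simplify:
  drop -4 from [-4, -1] -> [-1]
  satisfied 1 clause(s); 4 remain; assigned so far: [4, 5]
unit clause [-1] forces x1=F; simplify:
  satisfied 1 clause(s); 3 remain; assigned so far: [1, 4, 5]
unit clause [-3] forces x3=F; simplify:
  satisfied 2 clause(s); 1 remain; assigned so far: [1, 3, 4, 5]
unit clause [-2] forces x2=F; simplify:
  satisfied 1 clause(s); 0 remain; assigned so far: [1, 2, 3, 4, 5]

Answer: x1=F x2=F x3=F x4=T x5=T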